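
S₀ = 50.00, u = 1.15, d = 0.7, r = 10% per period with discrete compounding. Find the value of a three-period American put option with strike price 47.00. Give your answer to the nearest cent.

1.81

Risk-neutral probability p = (1 + 0.1 − 0.7)/(1.15 − 0.7) = 0.4000/0.4500 = 0.8889
Terminal stock prices: S_uuu = 76.04, S_uud = 46.29, S_udd = 28.17, S_ddd = 17.15
Terminal payoffs (K − S): max(-29.04, 0) = 0, max(0.7125, 0) = 0.7125, max(18.83, 0) = 18.83, max(29.85, 0) = 29.85
Node uu (S = 66.12): continuation = 1/1.1·[0.8889·0.0000 + 0.1111·0.7125] = 0.0720; exercise value = 0.0000 ≤ continuation, so V_uu = 0.0720
Node ud (S = 40.25): continuation = 1/1.1·[0.8889·0.7125 + 0.1111·18.8250] = 2.4773; exercise value = 6.7500 > continuation, so V_ud = 6.7500 (exercise)
Node dd (S = 24.5): continuation = 1/1.1·[0.8889·18.8250 + 0.1111·29.8500] = 18.2273; exercise value = 22.5000 > continuation, so V_dd = 22.5000 (exercise)
Node u (S = 57.5): continuation = 1/1.1·[0.8889·0.0720 + 0.1111·6.7500] = 0.7400; exercise value = 0.0000 ≤ continuation, so V_u = 0.7400
Node d (S = 35): continuation = 1/1.1·[0.8889·6.7500 + 0.1111·22.5000] = 7.7273; exercise value = 12.0000 > continuation, so V_d = 12.0000 (exercise)
Node 0 (S = 50): continuation = 1/1.1·[0.8889·0.7400 + 0.1111·12.0000] = 1.8101; exercise value = 0.0000 ≤ continuation, so V_0 = 1.8101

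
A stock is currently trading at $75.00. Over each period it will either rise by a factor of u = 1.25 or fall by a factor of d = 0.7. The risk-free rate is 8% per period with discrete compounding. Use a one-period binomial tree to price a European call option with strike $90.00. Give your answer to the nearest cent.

Risk-neutral probability p = (1 + 0.08 − 0.7)/(1.25 − 0.7) = 0.3800/0.5500 = 0.6909
Terminal stock prices: S_u = 93.75, S_d = 52.5
Terminal payoffs (S − K): max(3.75, 0) = 3.75, max(-37.5, 0) = 0
Node 0 (S = 75): V_0 = 1/1.08·[0.6909·3.7500 + 0.3091·0.0000] = 2.3990

$2.40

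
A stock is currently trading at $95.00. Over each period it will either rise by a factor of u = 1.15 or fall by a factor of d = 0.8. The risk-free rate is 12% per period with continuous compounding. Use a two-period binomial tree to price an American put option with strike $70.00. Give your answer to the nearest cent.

Risk-neutral probability p = (e^0.12 − 0.8)/(1.15 − 0.8) = 0.3275/0.3500 = 0.9357
Terminal stock prices: S_uu = 125.6, S_ud = 87.4, S_dd = 60.8
Terminal payoffs (K − S): max(-55.64, 0) = 0, max(-17.4, 0) = 0, max(9.2, 0) = 9.2
Node u (S = 109.2): continuation = e^(−0.12)·[0.9357·0.0000 + 0.0643·0.0000] = 0.0000; exercise value = 0.0000 ≤ continuation, so V_u = 0.0000
Node d (S = 76): continuation = e^(−0.12)·[0.9357·0.0000 + 0.0643·9.2000] = 0.5246; exercise value = 0.0000 ≤ continuation, so V_d = 0.5246
Node 0 (S = 95): continuation = e^(−0.12)·[0.9357·0.0000 + 0.0643·0.5246] = 0.0299; exercise value = 0.0000 ≤ continuation, so V_0 = 0.0299

$0.03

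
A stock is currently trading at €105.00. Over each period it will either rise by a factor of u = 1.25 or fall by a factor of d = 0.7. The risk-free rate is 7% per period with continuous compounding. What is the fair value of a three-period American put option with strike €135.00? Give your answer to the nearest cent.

€30.00

Risk-neutral probability p = (e^0.07 − 0.7)/(1.25 − 0.7) = 0.3725/0.5500 = 0.6773
Terminal stock prices: S_uuu = 205.1, S_uud = 114.8, S_udd = 64.31, S_ddd = 36.01
Terminal payoffs (K − S): max(-70.08, 0) = 0, max(20.16, 0) = 20.16, max(70.69, 0) = 70.69, max(98.99, 0) = 98.99
Node uu (S = 164.1): continuation = e^(−0.07)·[0.6773·0.0000 + 0.3227·20.1563] = 6.0649; exercise value = 0.0000 ≤ continuation, so V_uu = 6.0649
Node ud (S = 91.88): continuation = e^(−0.07)·[0.6773·20.1563 + 0.3227·70.6875] = 33.9982; exercise value = 43.1250 > continuation, so V_ud = 43.1250 (exercise)
Node dd (S = 51.45): continuation = e^(−0.07)·[0.6773·70.6875 + 0.3227·98.9850] = 74.4232; exercise value = 83.5500 > continuation, so V_dd = 83.5500 (exercise)
Node u (S = 131.2): continuation = e^(−0.07)·[0.6773·6.0649 + 0.3227·43.1250] = 16.8061; exercise value = 3.7500 ≤ continuation, so V_u = 16.8061
Node d (S = 73.5): continuation = e^(−0.07)·[0.6773·43.1250 + 0.3227·83.5500] = 52.3732; exercise value = 61.5000 > continuation, so V_d = 61.5000 (exercise)
Node 0 (S = 105): continuation = e^(−0.07)·[0.6773·16.8061 + 0.3227·61.5000] = 29.1181; exercise value = 30.0000 > continuation, so V_0 = 30.0000 (exercise)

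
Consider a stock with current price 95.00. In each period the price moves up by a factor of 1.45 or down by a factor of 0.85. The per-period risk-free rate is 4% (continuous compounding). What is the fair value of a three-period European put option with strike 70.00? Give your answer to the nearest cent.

3.28

Risk-neutral probability p = (e^0.04 − 0.85)/(1.45 − 0.85) = 0.1908/0.6000 = 0.3180
Terminal stock prices: S_uuu = 289.6, S_uud = 169.8, S_udd = 99.52, S_ddd = 58.34
Terminal payoffs (K − S): max(-219.6, 0) = 0, max(-99.78, 0) = 0, max(-29.52, 0) = 0, max(11.66, 0) = 11.66
Node uu (S = 199.7): V_uu = e^(−0.04)·[0.3180·0.0000 + 0.6820·0.0000] = 0.0000
Node ud (S = 117.1): V_ud = e^(−0.04)·[0.3180·0.0000 + 0.6820·0.0000] = 0.0000
Node dd (S = 68.64): V_dd = e^(−0.04)·[0.3180·0.0000 + 0.6820·11.6581] = 7.6389
Node u (S = 137.8): V_u = e^(−0.04)·[0.3180·0.0000 + 0.6820·0.0000] = 0.0000
Node d (S = 80.75): V_d = e^(−0.04)·[0.3180·0.0000 + 0.6820·7.6389] = 5.0053
Node 0 (S = 95): V_0 = e^(−0.04)·[0.3180·0.0000 + 0.6820·5.0053] = 3.2797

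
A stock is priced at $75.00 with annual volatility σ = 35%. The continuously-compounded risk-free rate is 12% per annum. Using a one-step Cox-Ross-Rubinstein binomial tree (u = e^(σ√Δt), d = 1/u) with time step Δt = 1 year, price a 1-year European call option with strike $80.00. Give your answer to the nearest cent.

CRR parameters: u = e^(σ√Δt) = e^(0.35·√1) = 1.4191, d = 1/u = 0.7047
Per-period rate: rΔt = 0.12·1 = 0.12, so R = e^0.12 = 1.1275
Risk-neutral probability p = (e^0.12 − 0.7047)/(1.4191 − 0.7047) = 0.4228/0.7144 = 0.5919
Terminal stock prices: S_u = 106.4, S_d = 52.85
Terminal payoffs (S − K): max(26.43, 0) = 26.43, max(-27.15, 0) = 0
Node 0 (S = 75): V_0 = e^(−0.12)·[0.5919·26.4301 + 0.4081·0.0000] = 13.8739

$13.87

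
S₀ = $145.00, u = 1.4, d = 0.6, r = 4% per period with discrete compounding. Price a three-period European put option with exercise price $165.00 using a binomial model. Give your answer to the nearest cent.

Risk-neutral probability p = (1 + 0.04 − 0.6)/(1.4 − 0.6) = 0.4400/0.8000 = 0.5500
Terminal stock prices: S_uuu = 397.9, S_uud = 170.5, S_udd = 73.08, S_ddd = 31.32
Terminal payoffs (K − S): max(-232.9, 0) = 0, max(-5.52, 0) = 0, max(91.92, 0) = 91.92, max(133.7, 0) = 133.7
Node uu (S = 284.2): V_uu = 1/1.04·[0.5500·0.0000 + 0.4500·0.0000] = 0.0000
Node ud (S = 121.8): V_ud = 1/1.04·[0.5500·0.0000 + 0.4500·91.9200] = 39.7731
Node dd (S = 52.2): V_dd = 1/1.04·[0.5500·91.9200 + 0.4500·133.6800] = 106.4538
Node u (S = 203): V_u = 1/1.04·[0.5500·0.0000 + 0.4500·39.7731] = 17.2095
Node d (S = 87): V_d = 1/1.04·[0.5500·39.7731 + 0.4500·106.4538] = 67.0956
Node 0 (S = 145): V_0 = 1/1.04·[0.5500·17.2095 + 0.4500·67.0956] = 38.1329

$38.13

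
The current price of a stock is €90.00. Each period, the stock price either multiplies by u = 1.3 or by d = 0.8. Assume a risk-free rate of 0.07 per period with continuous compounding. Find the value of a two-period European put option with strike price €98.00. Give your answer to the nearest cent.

€9.17

Risk-neutral probability p = (e^0.07 − 0.8)/(1.3 − 0.8) = 0.2725/0.5000 = 0.5450
Terminal stock prices: S_uu = 152.1, S_ud = 93.6, S_dd = 57.6
Terminal payoffs (K − S): max(-54.1, 0) = 0, max(4.4, 0) = 4.4, max(40.4, 0) = 40.4
Node u (S = 117): V_u = e^(−0.07)·[0.5450·0.0000 + 0.4550·4.4000] = 1.8666
Node d (S = 72): V_d = e^(−0.07)·[0.5450·4.4000 + 0.4550·40.4000] = 19.3746
Node 0 (S = 90): V_0 = e^(−0.07)·[0.5450·1.8666 + 0.4550·19.3746] = 9.1677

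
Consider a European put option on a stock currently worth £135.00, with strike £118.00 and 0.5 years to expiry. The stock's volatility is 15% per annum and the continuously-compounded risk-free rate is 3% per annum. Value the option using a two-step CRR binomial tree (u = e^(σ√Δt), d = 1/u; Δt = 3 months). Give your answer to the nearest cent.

CRR parameters: u = e^(σ√Δt) = e^(0.15·√0.25) = 1.0779, d = 1/u = 0.9277
Per-period rate: rΔt = 0.03·0.25 = 0.0075, so R = e^0.0075 = 1.0075
Risk-neutral probability p = (e^0.0075 − 0.9277)/(1.0779 − 0.9277) = 0.0798/0.1501 = 0.5314
Terminal stock prices: S_uu = 156.8, S_ud = 135, S_dd = 116.2
Terminal payoffs (K − S): max(-38.85, 0) = 0, max(-17, 0) = 0, max(1.804, 0) = 1.804
Node u (S = 145.5): V_u = e^(−0.0075)·[0.5314·0.0000 + 0.4686·0.0000] = 0.0000
Node d (S = 125.2): V_d = e^(−0.0075)·[0.5314·0.0000 + 0.4686·1.8044] = 0.8392
Node 0 (S = 135): V_0 = e^(−0.0075)·[0.5314·0.0000 + 0.4686·0.8392] = 0.3903

£0.39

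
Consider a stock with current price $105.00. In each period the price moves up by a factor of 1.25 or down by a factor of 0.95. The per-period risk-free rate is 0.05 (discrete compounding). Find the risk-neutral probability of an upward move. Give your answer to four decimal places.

p = 0.3333

Risk-neutral probability p = (1 + 0.05 − 0.95)/(1.25 − 0.95) = 0.1000/0.3000 = 0.3333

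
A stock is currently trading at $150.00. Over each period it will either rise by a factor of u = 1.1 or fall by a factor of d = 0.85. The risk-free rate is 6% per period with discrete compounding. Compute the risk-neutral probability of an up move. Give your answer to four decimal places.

p = 0.8400

Risk-neutral probability p = (1 + 0.06 − 0.85)/(1.1 − 0.85) = 0.2100/0.2500 = 0.8400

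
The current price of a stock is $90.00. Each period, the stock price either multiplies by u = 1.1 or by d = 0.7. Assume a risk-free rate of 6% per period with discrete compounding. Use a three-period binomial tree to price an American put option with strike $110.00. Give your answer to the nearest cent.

$20.00

Risk-neutral probability p = (1 + 0.06 − 0.7)/(1.1 − 0.7) = 0.3600/0.4000 = 0.9000
Terminal stock prices: S_uuu = 119.8, S_uud = 76.23, S_udd = 48.51, S_ddd = 30.87
Terminal payoffs (K − S): max(-9.79, 0) = 0, max(33.77, 0) = 33.77, max(61.49, 0) = 61.49, max(79.13, 0) = 79.13
Node uu (S = 108.9): continuation = 1/1.06·[0.9000·0.0000 + 0.1000·33.7700] = 3.1858; exercise value = 1.1000 ≤ continuation, so V_uu = 3.1858
Node ud (S = 69.3): continuation = 1/1.06·[0.9000·33.7700 + 0.1000·61.4900] = 34.4736; exercise value = 40.7000 > continuation, so V_ud = 40.7000 (exercise)
Node dd (S = 44.1): continuation = 1/1.06·[0.9000·61.4900 + 0.1000·79.1300] = 59.6736; exercise value = 65.9000 > continuation, so V_dd = 65.9000 (exercise)
Node u (S = 99): continuation = 1/1.06·[0.9000·3.1858 + 0.1000·40.7000] = 6.5446; exercise value = 11.0000 > continuation, so V_u = 11.0000 (exercise)
Node d (S = 63): continuation = 1/1.06·[0.9000·40.7000 + 0.1000·65.9000] = 40.7736; exercise value = 47.0000 > continuation, so V_d = 47.0000 (exercise)
Node 0 (S = 90): continuation = 1/1.06·[0.9000·11.0000 + 0.1000·47.0000] = 13.7736; exercise value = 20.0000 > continuation, so V_0 = 20.0000 (exercise)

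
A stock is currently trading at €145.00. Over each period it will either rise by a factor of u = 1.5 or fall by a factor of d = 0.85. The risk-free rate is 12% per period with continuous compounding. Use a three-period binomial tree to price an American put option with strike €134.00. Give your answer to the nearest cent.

€7.55

Risk-neutral probability p = (e^0.12 − 0.85)/(1.5 − 0.85) = 0.2775/0.6500 = 0.4269
Terminal stock prices: S_uuu = 489.4, S_uud = 277.3, S_udd = 157.1, S_ddd = 89.05
Terminal payoffs (K − S): max(-355.4, 0) = 0, max(-143.3, 0) = 0, max(-23.14, 0) = 0, max(44.95, 0) = 44.95
Node uu (S = 326.2): continuation = e^(−0.12)·[0.4269·0.0000 + 0.5731·0.0000] = 0.0000; exercise value = 0.0000 ≤ continuation, so V_uu = 0.0000
Node ud (S = 184.9): continuation = e^(−0.12)·[0.4269·0.0000 + 0.5731·0.0000] = 0.0000; exercise value = 0.0000 ≤ continuation, so V_ud = 0.0000
Node dd (S = 104.8): continuation = e^(−0.12)·[0.4269·0.0000 + 0.5731·44.9519] = 22.8480; exercise value = 29.2375 > continuation, so V_dd = 29.2375 (exercise)
Node u (S = 217.5): continuation = e^(−0.12)·[0.4269·0.0000 + 0.5731·0.0000] = 0.0000; exercise value = 0.0000 ≤ continuation, so V_u = 0.0000
Node d (S = 123.2): continuation = e^(−0.12)·[0.4269·0.0000 + 0.5731·29.2375] = 14.8608; exercise value = 10.7500 ≤ continuation, so V_d = 14.8608
Node 0 (S = 145): continuation = e^(−0.12)·[0.4269·0.0000 + 0.5731·14.8608] = 7.5534; exercise value = 0.0000 ≤ continuation, so V_0 = 7.5534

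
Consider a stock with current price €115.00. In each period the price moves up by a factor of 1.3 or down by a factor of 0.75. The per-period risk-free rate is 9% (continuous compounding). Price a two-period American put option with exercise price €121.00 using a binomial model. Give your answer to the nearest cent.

€13.62

Risk-neutral probability p = (e^0.09 − 0.75)/(1.3 − 0.75) = 0.3442/0.5500 = 0.6258
Terminal stock prices: S_uu = 194.4, S_ud = 112.1, S_dd = 64.69
Terminal payoffs (K − S): max(-73.35, 0) = 0, max(8.875, 0) = 8.875, max(56.31, 0) = 56.31
Node u (S = 149.5): continuation = e^(−0.09)·[0.6258·0.0000 + 0.3742·8.8750] = 3.0354; exercise value = 0.0000 ≤ continuation, so V_u = 3.0354
Node d (S = 86.25): continuation = e^(−0.09)·[0.6258·8.8750 + 0.3742·56.3125] = 24.3357; exercise value = 34.7500 > continuation, so V_d = 34.7500 (exercise)
Node 0 (S = 115): continuation = e^(−0.09)·[0.6258·3.0354 + 0.3742·34.7500] = 13.6212; exercise value = 6.0000 ≤ continuation, so V_0 = 13.6212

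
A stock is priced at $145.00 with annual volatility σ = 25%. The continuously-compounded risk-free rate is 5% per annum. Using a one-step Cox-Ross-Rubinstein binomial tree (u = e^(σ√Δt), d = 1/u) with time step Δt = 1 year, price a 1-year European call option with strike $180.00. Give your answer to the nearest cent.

CRR parameters: u = e^(σ√Δt) = e^(0.25·√1) = 1.2840, d = 1/u = 0.7788
Per-period rate: rΔt = 0.05·1 = 0.05, so R = e^0.05 = 1.0513
Risk-neutral probability p = (e^0.05 − 0.7788)/(1.2840 − 0.7788) = 0.2725/0.5052 = 0.5393
Terminal stock prices: S_u = 186.2, S_d = 112.9
Terminal payoffs (S − K): max(6.184, 0) = 6.184, max(-67.07, 0) = 0
Node 0 (S = 145): V_0 = e^(−0.05)·[0.5393·6.1837 + 0.4607·0.0000] = 3.1722

$3.17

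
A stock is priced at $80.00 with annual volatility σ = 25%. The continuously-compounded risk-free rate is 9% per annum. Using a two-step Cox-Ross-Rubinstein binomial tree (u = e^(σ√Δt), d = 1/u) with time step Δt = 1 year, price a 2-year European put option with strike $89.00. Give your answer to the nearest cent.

$8.30

CRR parameters: u = e^(σ√Δt) = e^(0.25·√1) = 1.2840, d = 1/u = 0.7788
Per-period rate: rΔt = 0.09·1 = 0.09, so R = e^0.09 = 1.0942
Risk-neutral probability p = (e^0.09 − 0.7788)/(1.2840 − 0.7788) = 0.3154/0.5052 = 0.6242
Terminal stock prices: S_uu = 131.9, S_ud = 80, S_dd = 48.52
Terminal payoffs (K − S): max(-42.9, 0) = 0, max(9, 0) = 9, max(40.48, 0) = 40.48
Node u (S = 102.7): V_u = e^(−0.09)·[0.6242·0.0000 + 0.3758·9.0000] = 3.0909
Node d (S = 62.3): V_d = e^(−0.09)·[0.6242·9.0000 + 0.3758·40.4775] = 19.0358
Node 0 (S = 80): V_0 = e^(−0.09)·[0.6242·3.0909 + 0.3758·19.0358] = 8.3009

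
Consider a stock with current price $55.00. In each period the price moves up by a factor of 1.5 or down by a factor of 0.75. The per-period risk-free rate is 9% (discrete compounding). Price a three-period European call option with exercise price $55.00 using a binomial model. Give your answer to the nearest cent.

Risk-neutral probability p = (1 + 0.09 − 0.75)/(1.5 − 0.75) = 0.3400/0.7500 = 0.4533
Terminal stock prices: S_uuu = 185.6, S_uud = 92.81, S_udd = 46.41, S_ddd = 23.2
Terminal payoffs (S − K): max(130.6, 0) = 130.6, max(37.81, 0) = 37.81, max(-8.594, 0) = 0, max(-31.8, 0) = 0
Node uu (S = 123.8): V_uu = 1/1.09·[0.4533·130.6250 + 0.5467·37.8125] = 73.2913
Node ud (S = 61.88): V_ud = 1/1.09·[0.4533·37.8125 + 0.5467·0.0000] = 15.7263
Node dd (S = 30.94): V_dd = 1/1.09·[0.4533·0.0000 + 0.5467·0.0000] = 0.0000
Node u (S = 82.5): V_u = 1/1.09·[0.4533·73.2913 + 0.5467·15.7263] = 38.3692
Node d (S = 41.25): V_d = 1/1.09·[0.4533·15.7263 + 0.5467·0.0000] = 6.5406
Node 0 (S = 55): V_0 = 1/1.09·[0.4533·38.3692 + 0.5467·6.5406] = 19.2381

$19.24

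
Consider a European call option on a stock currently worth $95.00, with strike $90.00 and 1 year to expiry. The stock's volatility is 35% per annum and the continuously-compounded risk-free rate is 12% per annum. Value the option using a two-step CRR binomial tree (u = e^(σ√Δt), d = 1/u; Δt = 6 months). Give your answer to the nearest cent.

$20.63

CRR parameters: u = e^(σ√Δt) = e^(0.35·√0.5) = 1.2808, d = 1/u = 0.7808
Per-period rate: rΔt = 0.12·0.5 = 0.06, so R = e^0.06 = 1.0618
Risk-neutral probability p = (e^0.06 − 0.7808)/(1.2808 − 0.7808) = 0.2811/0.5000 = 0.5621
Terminal stock prices: S_uu = 155.8, S_ud = 95, S_dd = 57.91
Terminal payoffs (S − K): max(65.84, 0) = 65.84, max(5, 0) = 5, max(-32.09, 0) = 0
Node u (S = 121.7): V_u = e^(−0.06)·[0.5621·65.8434 + 0.4379·5.0000] = 36.9175
Node d (S = 74.17): V_d = e^(−0.06)·[0.5621·5.0000 + 0.4379·0.0000] = 2.6469
Node 0 (S = 95): V_0 = e^(−0.06)·[0.5621·36.9175 + 0.4379·2.6469] = 20.6346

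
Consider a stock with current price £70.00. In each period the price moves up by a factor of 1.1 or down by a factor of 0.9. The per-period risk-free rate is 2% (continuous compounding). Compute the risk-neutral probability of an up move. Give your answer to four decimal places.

p = 0.6010

Risk-neutral probability p = (e^0.02 − 0.9)/(1.1 − 0.9) = 0.1202/0.2000 = 0.6010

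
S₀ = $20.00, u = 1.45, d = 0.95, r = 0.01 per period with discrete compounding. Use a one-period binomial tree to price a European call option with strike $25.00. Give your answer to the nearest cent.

Risk-neutral probability p = (1 + 0.01 − 0.95)/(1.45 − 0.95) = 0.0600/0.5000 = 0.1200
Terminal stock prices: S_u = 29, S_d = 19
Terminal payoffs (S − K): max(4, 0) = 4, max(-6, 0) = 0
Node 0 (S = 20): V_0 = 1/1.01·[0.1200·4.0000 + 0.8800·0.0000] = 0.4752

$0.48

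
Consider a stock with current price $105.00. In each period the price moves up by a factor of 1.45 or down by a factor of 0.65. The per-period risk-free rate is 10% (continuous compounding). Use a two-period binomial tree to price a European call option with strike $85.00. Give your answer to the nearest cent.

Risk-neutral probability p = (e^0.1 − 0.65)/(1.45 − 0.65) = 0.4552/0.8000 = 0.5690
Terminal stock prices: S_uu = 220.8, S_ud = 98.96, S_dd = 44.36
Terminal payoffs (S − K): max(135.8, 0) = 135.8, max(13.96, 0) = 13.96, max(-40.64, 0) = 0
Node u (S = 152.2): V_u = e^(−0.1)·[0.5690·135.7625 + 0.4310·13.9625] = 75.3388
Node d (S = 68.25): V_d = e^(−0.1)·[0.5690·13.9625 + 0.4310·0.0000] = 7.1882
Node 0 (S = 105): V_0 = e^(−0.1)·[0.5690·75.3388 + 0.4310·7.1882] = 41.5894

$41.59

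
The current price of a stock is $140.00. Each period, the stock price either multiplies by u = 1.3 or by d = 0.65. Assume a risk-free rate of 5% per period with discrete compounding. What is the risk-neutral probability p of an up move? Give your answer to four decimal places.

p = 0.6154

Risk-neutral probability p = (1 + 0.05 − 0.65)/(1.3 − 0.65) = 0.4000/0.6500 = 0.6154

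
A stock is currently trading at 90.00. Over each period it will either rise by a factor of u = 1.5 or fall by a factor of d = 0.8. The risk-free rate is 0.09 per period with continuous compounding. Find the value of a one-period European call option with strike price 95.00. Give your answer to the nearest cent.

15.36

Risk-neutral probability p = (e^0.09 − 0.8)/(1.5 − 0.8) = 0.2942/0.7000 = 0.4202
Terminal stock prices: S_u = 135, S_d = 72
Terminal payoffs (S − K): max(40, 0) = 40, max(-23, 0) = 0
Node 0 (S = 90): V_0 = e^(−0.09)·[0.4202·40.0000 + 0.5798·0.0000] = 15.3631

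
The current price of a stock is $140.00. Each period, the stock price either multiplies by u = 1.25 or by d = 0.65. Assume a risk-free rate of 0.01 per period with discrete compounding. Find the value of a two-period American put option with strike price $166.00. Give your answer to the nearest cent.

$42.00

Risk-neutral probability p = (1 + 0.01 − 0.65)/(1.25 − 0.65) = 0.3600/0.6000 = 0.6000
Terminal stock prices: S_uu = 218.8, S_ud = 113.8, S_dd = 59.15
Terminal payoffs (K − S): max(-52.75, 0) = 0, max(52.25, 0) = 52.25, max(106.8, 0) = 106.8
Node u (S = 175): continuation = 1/1.01·[0.6000·0.0000 + 0.4000·52.2500] = 20.6931; exercise value = 0.0000 ≤ continuation, so V_u = 20.6931
Node d (S = 91): continuation = 1/1.01·[0.6000·52.2500 + 0.4000·106.8500] = 73.3564; exercise value = 75.0000 > continuation, so V_d = 75.0000 (exercise)
Node 0 (S = 140): continuation = 1/1.01·[0.6000·20.6931 + 0.4000·75.0000] = 41.9959; exercise value = 26.0000 ≤ continuation, so V_0 = 41.9959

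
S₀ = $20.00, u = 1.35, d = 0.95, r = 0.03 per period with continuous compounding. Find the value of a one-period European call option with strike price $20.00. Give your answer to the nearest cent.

$1.37

Risk-neutral probability p = (e^0.03 − 0.95)/(1.35 − 0.95) = 0.0805/0.4000 = 0.2011
Terminal stock prices: S_u = 27, S_d = 19
Terminal payoffs (S − K): max(7, 0) = 7, max(-1, 0) = 0
Node 0 (S = 20): V_0 = e^(−0.03)·[0.2011·7.0000 + 0.7989·0.0000] = 1.3663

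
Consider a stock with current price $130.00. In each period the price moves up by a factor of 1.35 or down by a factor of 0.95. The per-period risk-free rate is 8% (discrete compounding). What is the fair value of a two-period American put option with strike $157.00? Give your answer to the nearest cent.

$27.00

Risk-neutral probability p = (1 + 0.08 − 0.95)/(1.35 − 0.95) = 0.1300/0.4000 = 0.3250
Terminal stock prices: S_uu = 236.9, S_ud = 166.7, S_dd = 117.3
Terminal payoffs (K − S): max(-79.93, 0) = 0, max(-9.725, 0) = 0, max(39.67, 0) = 39.67
Node u (S = 175.5): continuation = 1/1.08·[0.3250·0.0000 + 0.6750·0.0000] = 0.0000; exercise value = 0.0000 ≤ continuation, so V_u = 0.0000
Node d (S = 123.5): continuation = 1/1.08·[0.3250·0.0000 + 0.6750·39.6750] = 24.7969; exercise value = 33.5000 > continuation, so V_d = 33.5000 (exercise)
Node 0 (S = 130): continuation = 1/1.08·[0.3250·0.0000 + 0.6750·33.5000] = 20.9375; exercise value = 27.0000 > continuation, so V_0 = 27.0000 (exercise)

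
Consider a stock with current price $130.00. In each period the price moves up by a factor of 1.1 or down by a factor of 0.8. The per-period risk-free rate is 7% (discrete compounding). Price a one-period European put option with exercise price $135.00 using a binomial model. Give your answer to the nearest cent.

$2.90

Risk-neutral probability p = (1 + 0.07 − 0.8)/(1.1 − 0.8) = 0.2700/0.3000 = 0.9000
Terminal stock prices: S_u = 143, S_d = 104
Terminal payoffs (K − S): max(-8, 0) = 0, max(31, 0) = 31
Node 0 (S = 130): V_0 = 1/1.07·[0.9000·0.0000 + 0.1000·31.0000] = 2.8972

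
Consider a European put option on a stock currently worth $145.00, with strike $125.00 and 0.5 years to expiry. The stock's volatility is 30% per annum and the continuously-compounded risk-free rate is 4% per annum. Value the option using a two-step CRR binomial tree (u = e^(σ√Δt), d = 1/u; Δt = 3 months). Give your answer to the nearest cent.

$4.38

CRR parameters: u = e^(σ√Δt) = e^(0.3·√0.25) = 1.1618, d = 1/u = 0.8607
Per-period rate: rΔt = 0.04·0.25 = 0.01, so R = e^0.01 = 1.0101
Risk-neutral probability p = (e^0.01 − 0.8607)/(1.1618 − 0.8607) = 0.1493/0.3011 = 0.4959
Terminal stock prices: S_uu = 195.7, S_ud = 145, S_dd = 107.4
Terminal payoffs (K − S): max(-70.73, 0) = 0, max(-20, 0) = 0, max(17.58, 0) = 17.58
Node u (S = 168.5): V_u = e^(−0.01)·[0.4959·0.0000 + 0.5041·0.0000] = 0.0000
Node d (S = 124.8): V_d = e^(−0.01)·[0.4959·0.0000 + 0.5041·17.5814] = 8.7738
Node 0 (S = 145): V_0 = e^(−0.01)·[0.4959·0.0000 + 0.5041·8.7738] = 4.3785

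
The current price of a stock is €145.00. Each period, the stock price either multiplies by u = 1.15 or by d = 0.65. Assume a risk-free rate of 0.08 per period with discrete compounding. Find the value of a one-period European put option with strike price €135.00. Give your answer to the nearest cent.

Risk-neutral probability p = (1 + 0.08 − 0.65)/(1.15 − 0.65) = 0.4300/0.5000 = 0.8600
Terminal stock prices: S_u = 166.8, S_d = 94.25
Terminal payoffs (K − S): max(-31.75, 0) = 0, max(40.75, 0) = 40.75
Node 0 (S = 145): V_0 = 1/1.08·[0.8600·0.0000 + 0.1400·40.7500] = 5.2824

€5.28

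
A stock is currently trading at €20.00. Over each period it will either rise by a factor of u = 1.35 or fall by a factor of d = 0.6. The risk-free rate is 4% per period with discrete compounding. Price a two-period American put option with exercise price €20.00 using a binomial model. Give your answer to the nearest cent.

Risk-neutral probability p = (1 + 0.04 − 0.6)/(1.35 − 0.6) = 0.4400/0.7500 = 0.5867
Terminal stock prices: S_uu = 36.45, S_ud = 16.2, S_dd = 7.2
Terminal payoffs (K − S): max(-16.45, 0) = 0, max(3.8, 0) = 3.8, max(12.8, 0) = 12.8
Node u (S = 27): continuation = 1/1.04·[0.5867·0.0000 + 0.4133·3.8000] = 1.5103; exercise value = 0.0000 ≤ continuation, so V_u = 1.5103
Node d (S = 12): continuation = 1/1.04·[0.5867·3.8000 + 0.4133·12.8000] = 7.2308; exercise value = 8.0000 > continuation, so V_d = 8.0000 (exercise)
Node 0 (S = 20): continuation = 1/1.04·[0.5867·1.5103 + 0.4133·8.0000] = 4.0314; exercise value = 0.0000 ≤ continuation, so V_0 = 4.0314

€4.03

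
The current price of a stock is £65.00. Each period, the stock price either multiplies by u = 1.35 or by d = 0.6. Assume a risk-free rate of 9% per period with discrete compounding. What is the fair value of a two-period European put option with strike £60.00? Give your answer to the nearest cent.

£6.50

Risk-neutral probability p = (1 + 0.09 − 0.6)/(1.35 − 0.6) = 0.4900/0.7500 = 0.6533
Terminal stock prices: S_uu = 118.5, S_ud = 52.65, S_dd = 23.4
Terminal payoffs (K − S): max(-58.46, 0) = 0, max(7.35, 0) = 7.35, max(36.6, 0) = 36.6
Node u (S = 87.75): V_u = 1/1.09·[0.6533·0.0000 + 0.3467·7.3500] = 2.3376
Node d (S = 39): V_d = 1/1.09·[0.6533·7.3500 + 0.3467·36.6000] = 16.0459
Node 0 (S = 65): V_0 = 1/1.09·[0.6533·2.3376 + 0.3467·16.0459] = 6.5044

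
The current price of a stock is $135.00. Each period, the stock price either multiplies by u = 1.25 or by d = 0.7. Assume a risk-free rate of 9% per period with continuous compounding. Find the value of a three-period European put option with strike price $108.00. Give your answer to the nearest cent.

Risk-neutral probability p = (e^0.09 − 0.7)/(1.25 − 0.7) = 0.3942/0.5500 = 0.7167
Terminal stock prices: S_uuu = 263.7, S_uud = 147.7, S_udd = 82.69, S_ddd = 46.3
Terminal payoffs (K − S): max(-155.7, 0) = 0, max(-39.66, 0) = 0, max(25.31, 0) = 25.31, max(61.7, 0) = 61.7
Node uu (S = 210.9): V_uu = e^(−0.09)·[0.7167·0.0000 + 0.2833·0.0000] = 0.0000
Node ud (S = 118.1): V_ud = e^(−0.09)·[0.7167·0.0000 + 0.2833·25.3125] = 6.5543
Node dd (S = 66.15): V_dd = e^(−0.09)·[0.7167·25.3125 + 0.2833·61.6950] = 32.5546
Node u (S = 168.8): V_u = e^(−0.09)·[0.7167·0.0000 + 0.2833·6.5543] = 1.6971
Node d (S = 94.5): V_d = e^(−0.09)·[0.7167·6.5543 + 0.2833·32.5546] = 12.7225
Node 0 (S = 135): V_0 = e^(−0.09)·[0.7167·1.6971 + 0.2833·12.7225] = 4.4059

$4.41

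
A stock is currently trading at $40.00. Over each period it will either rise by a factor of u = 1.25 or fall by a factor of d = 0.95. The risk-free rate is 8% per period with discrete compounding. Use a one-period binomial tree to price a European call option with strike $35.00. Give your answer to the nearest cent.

$7.59

Risk-neutral probability p = (1 + 0.08 − 0.95)/(1.25 − 0.95) = 0.1300/0.3000 = 0.4333
Terminal stock prices: S_u = 50, S_d = 38
Terminal payoffs (S − K): max(15, 0) = 15, max(3, 0) = 3
Node 0 (S = 40): V_0 = 1/1.08·[0.4333·15.0000 + 0.5667·3.0000] = 7.5926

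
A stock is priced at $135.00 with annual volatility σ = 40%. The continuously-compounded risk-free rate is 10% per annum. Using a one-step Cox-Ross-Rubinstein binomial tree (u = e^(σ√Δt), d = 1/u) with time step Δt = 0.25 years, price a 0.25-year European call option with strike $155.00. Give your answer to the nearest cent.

CRR parameters: u = e^(σ√Δt) = e^(0.4·√0.25) = 1.2214, d = 1/u = 0.8187
Per-period rate: rΔt = 0.1·0.25 = 0.025, so R = e^0.025 = 1.0253
Risk-neutral probability p = (e^0.025 − 0.8187)/(1.2214 − 0.8187) = 0.2066/0.4027 = 0.5130
Terminal stock prices: S_u = 164.9, S_d = 110.5
Terminal payoffs (S − K): max(9.889, 0) = 9.889, max(-44.47, 0) = 0
Node 0 (S = 135): V_0 = e^(−0.025)·[0.5130·9.8894 + 0.4870·0.0000] = 4.9483

$4.95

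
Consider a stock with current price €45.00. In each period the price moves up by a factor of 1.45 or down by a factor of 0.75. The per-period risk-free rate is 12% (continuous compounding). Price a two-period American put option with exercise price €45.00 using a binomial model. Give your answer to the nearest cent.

Risk-neutral probability p = (e^0.12 − 0.75)/(1.45 − 0.75) = 0.3775/0.7000 = 0.5393
Terminal stock prices: S_uu = 94.61, S_ud = 48.94, S_dd = 25.31
Terminal payoffs (K − S): max(-49.61, 0) = 0, max(-3.938, 0) = 0, max(19.69, 0) = 19.69
Node u (S = 65.25): continuation = e^(−0.12)·[0.5393·0.0000 + 0.4607·0.0000] = 0.0000; exercise value = 0.0000 ≤ continuation, so V_u = 0.0000
Node d (S = 33.75): continuation = e^(−0.12)·[0.5393·0.0000 + 0.4607·19.6875] = 8.0447; exercise value = 11.2500 > continuation, so V_d = 11.2500 (exercise)
Node 0 (S = 45): continuation = e^(−0.12)·[0.5393·0.0000 + 0.4607·11.2500] = 4.5970; exercise value = 0.0000 ≤ continuation, so V_0 = 4.5970

€4.60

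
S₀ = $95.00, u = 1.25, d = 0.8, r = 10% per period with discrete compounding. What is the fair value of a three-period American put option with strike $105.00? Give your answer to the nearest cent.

$10.62

Risk-neutral probability p = (1 + 0.1 − 0.8)/(1.25 − 0.8) = 0.3000/0.4500 = 0.6667
Terminal stock prices: S_uuu = 185.5, S_uud = 118.8, S_udd = 76, S_ddd = 48.64
Terminal payoffs (K − S): max(-80.55, 0) = 0, max(-13.75, 0) = 0, max(29, 0) = 29, max(56.36, 0) = 56.36
Node uu (S = 148.4): continuation = 1/1.1·[0.6667·0.0000 + 0.3333·0.0000] = 0.0000; exercise value = 0.0000 ≤ continuation, so V_uu = 0.0000
Node ud (S = 95): continuation = 1/1.1·[0.6667·0.0000 + 0.3333·29.0000] = 8.7879; exercise value = 10.0000 > continuation, so V_ud = 10.0000 (exercise)
Node dd (S = 60.8): continuation = 1/1.1·[0.6667·29.0000 + 0.3333·56.3600] = 34.6545; exercise value = 44.2000 > continuation, so V_dd = 44.2000 (exercise)
Node u (S = 118.8): continuation = 1/1.1·[0.6667·0.0000 + 0.3333·10.0000] = 3.0303; exercise value = 0.0000 ≤ continuation, so V_u = 3.0303
Node d (S = 76): continuation = 1/1.1·[0.6667·10.0000 + 0.3333·44.2000] = 19.4545; exercise value = 29.0000 > continuation, so V_d = 29.0000 (exercise)
Node 0 (S = 95): continuation = 1/1.1·[0.6667·3.0303 + 0.3333·29.0000] = 10.6244; exercise value = 10.0000 ≤ continuation, so V_0 = 10.6244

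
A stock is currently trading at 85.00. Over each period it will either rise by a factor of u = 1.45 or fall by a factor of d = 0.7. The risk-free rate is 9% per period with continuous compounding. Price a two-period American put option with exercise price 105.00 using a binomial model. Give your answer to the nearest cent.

Risk-neutral probability p = (e^0.09 − 0.7)/(1.45 − 0.7) = 0.3942/0.7500 = 0.5256
Terminal stock prices: S_uu = 178.7, S_ud = 86.27, S_dd = 41.65
Terminal payoffs (K − S): max(-73.71, 0) = 0, max(18.73, 0) = 18.73, max(63.35, 0) = 63.35
Node u (S = 123.2): continuation = e^(−0.09)·[0.5256·0.0000 + 0.4744·18.7250] = 8.1192; exercise value = 0.0000 ≤ continuation, so V_u = 8.1192
Node d (S = 59.5): continuation = e^(−0.09)·[0.5256·18.7250 + 0.4744·63.3500] = 36.4628; exercise value = 45.5000 > continuation, so V_d = 45.5000 (exercise)
Node 0 (S = 85): continuation = e^(−0.09)·[0.5256·8.1192 + 0.4744·45.5000] = 23.6287; exercise value = 20.0000 ≤ continuation, so V_0 = 23.6287

23.63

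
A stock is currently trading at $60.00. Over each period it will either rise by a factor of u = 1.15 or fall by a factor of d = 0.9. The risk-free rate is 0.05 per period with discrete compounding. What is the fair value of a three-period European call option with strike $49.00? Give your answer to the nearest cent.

$17.96

Risk-neutral probability p = (1 + 0.05 − 0.9)/(1.15 − 0.9) = 0.1500/0.2500 = 0.6000
Terminal stock prices: S_uuu = 91.25, S_uud = 71.41, S_udd = 55.89, S_ddd = 43.74
Terminal payoffs (S − K): max(42.25, 0) = 42.25, max(22.41, 0) = 22.41, max(6.89, 0) = 6.89, max(-5.26, 0) = 0
Node uu (S = 79.35): V_uu = 1/1.05·[0.6000·42.2525 + 0.4000·22.4150] = 32.6833
Node ud (S = 62.1): V_ud = 1/1.05·[0.6000·22.4150 + 0.4000·6.8900] = 15.4333
Node dd (S = 48.6): V_dd = 1/1.05·[0.6000·6.8900 + 0.4000·0.0000] = 3.9371
Node u (S = 69): V_u = 1/1.05·[0.6000·32.6833 + 0.4000·15.4333] = 24.5556
Node d (S = 54): V_d = 1/1.05·[0.6000·15.4333 + 0.4000·3.9371] = 10.3189
Node 0 (S = 60): V_0 = 1/1.05·[0.6000·24.5556 + 0.4000·10.3189] = 17.9628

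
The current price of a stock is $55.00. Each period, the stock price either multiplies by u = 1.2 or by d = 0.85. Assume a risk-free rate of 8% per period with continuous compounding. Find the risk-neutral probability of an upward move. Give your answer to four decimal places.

p = 0.6665

Risk-neutral probability p = (e^0.08 − 0.85)/(1.2 − 0.85) = 0.2333/0.3500 = 0.6665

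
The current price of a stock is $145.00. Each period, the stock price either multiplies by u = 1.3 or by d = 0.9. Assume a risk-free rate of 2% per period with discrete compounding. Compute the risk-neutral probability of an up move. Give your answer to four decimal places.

p = 0.3000

Risk-neutral probability p = (1 + 0.02 − 0.9)/(1.3 − 0.9) = 0.1200/0.4000 = 0.3000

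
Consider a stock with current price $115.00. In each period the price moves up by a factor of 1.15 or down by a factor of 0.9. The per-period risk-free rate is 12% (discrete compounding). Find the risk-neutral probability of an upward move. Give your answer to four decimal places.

Risk-neutral probability p = (1 + 0.12 − 0.9)/(1.15 − 0.9) = 0.2200/0.2500 = 0.8800

p = 0.8800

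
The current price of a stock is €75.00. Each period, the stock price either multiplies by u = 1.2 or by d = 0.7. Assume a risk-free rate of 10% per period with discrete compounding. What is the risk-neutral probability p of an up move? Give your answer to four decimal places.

Risk-neutral probability p = (1 + 0.1 − 0.7)/(1.2 − 0.7) = 0.4000/0.5000 = 0.8000

p = 0.8000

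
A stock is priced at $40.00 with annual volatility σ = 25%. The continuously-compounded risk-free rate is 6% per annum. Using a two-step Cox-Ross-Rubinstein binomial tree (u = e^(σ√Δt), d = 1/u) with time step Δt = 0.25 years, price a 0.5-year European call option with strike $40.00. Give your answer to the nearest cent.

$3.09

CRR parameters: u = e^(σ√Δt) = e^(0.25·√0.25) = 1.1331, d = 1/u = 0.8825
Per-period rate: rΔt = 0.06·0.25 = 0.015, so R = e^0.015 = 1.0151
Risk-neutral probability p = (e^0.015 − 0.8825)/(1.1331 − 0.8825) = 0.1326/0.2507 = 0.5291
Terminal stock prices: S_uu = 51.36, S_ud = 40, S_dd = 31.15
Terminal payoffs (S − K): max(11.36, 0) = 11.36, max(0, 0) = 0, max(-8.848, 0) = 0
Node u (S = 45.33): V_u = e^(−0.015)·[0.5291·11.3610 + 0.4709·0.0000] = 5.9215
Node d (S = 35.3): V_d = e^(−0.015)·[0.5291·0.0000 + 0.4709·0.0000] = 0.0000
Node 0 (S = 40): V_0 = e^(−0.015)·[0.5291·5.9215 + 0.4709·0.0000] = 3.0863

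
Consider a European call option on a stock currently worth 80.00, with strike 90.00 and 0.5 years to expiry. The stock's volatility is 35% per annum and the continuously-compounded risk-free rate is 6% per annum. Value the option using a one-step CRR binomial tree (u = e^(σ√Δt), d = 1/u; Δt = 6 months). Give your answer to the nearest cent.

CRR parameters: u = e^(σ√Δt) = e^(0.35·√0.5) = 1.2808, d = 1/u = 0.7808
Per-period rate: rΔt = 0.06·0.5 = 0.03, so R = e^0.03 = 1.0305
Risk-neutral probability p = (e^0.03 − 0.7808)/(1.2808 − 0.7808) = 0.2497/0.5000 = 0.4993
Terminal stock prices: S_u = 102.5, S_d = 62.46
Terminal payoffs (S − K): max(12.46, 0) = 12.46, max(-27.54, 0) = 0
Node 0 (S = 80): V_0 = e^(−0.03)·[0.4993·12.4643 + 0.5007·0.0000] = 6.0400

6.04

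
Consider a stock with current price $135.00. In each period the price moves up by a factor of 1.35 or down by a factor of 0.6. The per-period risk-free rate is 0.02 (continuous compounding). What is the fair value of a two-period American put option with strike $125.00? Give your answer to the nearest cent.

$22.67

Risk-neutral probability p = (e^0.02 − 0.6)/(1.35 − 0.6) = 0.4202/0.7500 = 0.5603
Terminal stock prices: S_uu = 246, S_ud = 109.3, S_dd = 48.6
Terminal payoffs (K − S): max(-121, 0) = 0, max(15.65, 0) = 15.65, max(76.4, 0) = 76.4
Node u (S = 182.2): continuation = e^(−0.02)·[0.5603·0.0000 + 0.4397·15.6500] = 6.7455; exercise value = 0.0000 ≤ continuation, so V_u = 6.7455
Node d (S = 81): continuation = e^(−0.02)·[0.5603·15.6500 + 0.4397·76.4000] = 41.5248; exercise value = 44.0000 > continuation, so V_d = 44.0000 (exercise)
Node 0 (S = 135): continuation = e^(−0.02)·[0.5603·6.7455 + 0.4397·44.0000] = 22.6695; exercise value = 0.0000 ≤ continuation, so V_0 = 22.6695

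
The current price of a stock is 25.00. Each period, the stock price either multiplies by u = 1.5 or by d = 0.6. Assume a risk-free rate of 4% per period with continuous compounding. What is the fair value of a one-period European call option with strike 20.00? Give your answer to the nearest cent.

Risk-neutral probability p = (e^0.04 − 0.6)/(1.5 − 0.6) = 0.4408/0.9000 = 0.4898
Terminal stock prices: S_u = 37.5, S_d = 15
Terminal payoffs (S − K): max(17.5, 0) = 17.5, max(-5, 0) = 0
Node 0 (S = 25): V_0 = e^(−0.04)·[0.4898·17.5000 + 0.5102·0.0000] = 8.2352

8.24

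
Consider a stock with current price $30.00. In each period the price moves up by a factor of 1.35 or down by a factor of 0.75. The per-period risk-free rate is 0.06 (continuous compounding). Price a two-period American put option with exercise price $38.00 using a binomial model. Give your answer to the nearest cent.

$8.70

Risk-neutral probability p = (e^0.06 − 0.75)/(1.35 − 0.75) = 0.3118/0.6000 = 0.5197
Terminal stock prices: S_uu = 54.68, S_ud = 30.38, S_dd = 16.88
Terminal payoffs (K − S): max(-16.68, 0) = 0, max(7.625, 0) = 7.625, max(21.12, 0) = 21.12
Node u (S = 40.5): continuation = e^(−0.06)·[0.5197·0.0000 + 0.4803·7.6250] = 3.4488; exercise value = 0.0000 ≤ continuation, so V_u = 3.4488
Node d (S = 22.5): continuation = e^(−0.06)·[0.5197·7.6250 + 0.4803·21.1250] = 13.2871; exercise value = 15.5000 > continuation, so V_d = 15.5000 (exercise)
Node 0 (S = 30): continuation = e^(−0.06)·[0.5197·3.4488 + 0.4803·15.5000] = 8.6988; exercise value = 8.0000 ≤ continuation, so V_0 = 8.6988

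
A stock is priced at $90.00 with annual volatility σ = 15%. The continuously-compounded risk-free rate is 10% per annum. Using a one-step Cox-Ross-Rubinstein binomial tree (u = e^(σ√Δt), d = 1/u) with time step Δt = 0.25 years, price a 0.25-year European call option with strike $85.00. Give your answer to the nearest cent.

$7.61

CRR parameters: u = e^(σ√Δt) = e^(0.15·√0.25) = 1.0779, d = 1/u = 0.9277
Per-period rate: rΔt = 0.1·0.25 = 0.025, so R = e^0.025 = 1.0253
Risk-neutral probability p = (e^0.025 − 0.9277)/(1.0779 − 0.9277) = 0.0976/0.1501 = 0.6499
Terminal stock prices: S_u = 97.01, S_d = 83.5
Terminal payoffs (S − K): max(12.01, 0) = 12.01, max(-1.503, 0) = 0
Node 0 (S = 90): V_0 = e^(−0.025)·[0.6499·12.0096 + 0.3501·0.0000] = 7.6119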